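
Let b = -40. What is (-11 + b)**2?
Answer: 2601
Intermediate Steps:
(-11 + b)**2 = (-11 - 40)**2 = (-51)**2 = 2601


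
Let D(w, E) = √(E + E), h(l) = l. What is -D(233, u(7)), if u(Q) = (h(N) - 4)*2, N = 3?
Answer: -2*I ≈ -2.0*I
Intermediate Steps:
u(Q) = -2 (u(Q) = (3 - 4)*2 = -1*2 = -2)
D(w, E) = √2*√E (D(w, E) = √(2*E) = √2*√E)
-D(233, u(7)) = -√2*√(-2) = -√2*I*√2 = -2*I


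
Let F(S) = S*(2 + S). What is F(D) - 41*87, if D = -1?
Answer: -3568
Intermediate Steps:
F(D) - 41*87 = -(2 - 1) - 41*87 = -1*1 - 3567 = -1 - 3567 = -3568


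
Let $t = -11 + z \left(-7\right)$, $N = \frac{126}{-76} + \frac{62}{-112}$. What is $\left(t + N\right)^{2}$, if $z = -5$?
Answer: $\frac{537451489}{1132096} \approx 474.74$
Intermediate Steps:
$N = - \frac{2353}{1064}$ ($N = 126 \left(- \frac{1}{76}\right) + 62 \left(- \frac{1}{112}\right) = - \frac{63}{38} - \frac{31}{56} = - \frac{2353}{1064} \approx -2.2115$)
$t = 24$ ($t = -11 - -35 = -11 + 35 = 24$)
$\left(t + N\right)^{2} = \left(24 - \frac{2353}{1064}\right)^{2} = \left(\frac{23183}{1064}\right)^{2} = \frac{537451489}{1132096}$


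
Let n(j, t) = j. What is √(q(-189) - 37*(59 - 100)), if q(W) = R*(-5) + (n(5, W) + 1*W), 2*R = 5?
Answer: √5282/2 ≈ 36.339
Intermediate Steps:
R = 5/2 (R = (½)*5 = 5/2 ≈ 2.5000)
q(W) = -15/2 + W (q(W) = (5/2)*(-5) + (5 + 1*W) = -25/2 + (5 + W) = -15/2 + W)
√(q(-189) - 37*(59 - 100)) = √((-15/2 - 189) - 37*(59 - 100)) = √(-393/2 - 37*(-41)) = √(-393/2 + 1517) = √(2641/2) = √5282/2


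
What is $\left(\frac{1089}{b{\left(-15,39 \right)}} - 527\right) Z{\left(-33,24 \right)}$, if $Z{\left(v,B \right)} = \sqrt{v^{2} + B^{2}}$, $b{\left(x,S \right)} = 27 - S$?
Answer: $- \frac{7413 \sqrt{185}}{4} \approx -25207.0$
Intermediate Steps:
$Z{\left(v,B \right)} = \sqrt{B^{2} + v^{2}}$
$\left(\frac{1089}{b{\left(-15,39 \right)}} - 527\right) Z{\left(-33,24 \right)} = \left(\frac{1089}{27 - 39} - 527\right) \sqrt{24^{2} + \left(-33\right)^{2}} = \left(\frac{1089}{27 - 39} - 527\right) \sqrt{576 + 1089} = \left(\frac{1089}{-12} - 527\right) \sqrt{1665} = \left(1089 \left(- \frac{1}{12}\right) - 527\right) 3 \sqrt{185} = \left(- \frac{363}{4} - 527\right) 3 \sqrt{185} = - \frac{2471 \cdot 3 \sqrt{185}}{4} = - \frac{7413 \sqrt{185}}{4}$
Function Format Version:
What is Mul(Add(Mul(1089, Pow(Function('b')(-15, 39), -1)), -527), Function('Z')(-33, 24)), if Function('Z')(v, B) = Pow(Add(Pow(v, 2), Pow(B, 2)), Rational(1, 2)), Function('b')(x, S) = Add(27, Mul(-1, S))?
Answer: Mul(Rational(-7413, 4), Pow(185, Rational(1, 2))) ≈ -25207.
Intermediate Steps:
Function('Z')(v, B) = Pow(Add(Pow(B, 2), Pow(v, 2)), Rational(1, 2))
Mul(Add(Mul(1089, Pow(Function('b')(-15, 39), -1)), -527), Function('Z')(-33, 24)) = Mul(Add(Mul(1089, Pow(Add(27, Mul(-1, 39)), -1)), -527), Pow(Add(Pow(24, 2), Pow(-33, 2)), Rational(1, 2))) = Mul(Add(Mul(1089, Pow(Add(27, -39), -1)), -527), Pow(Add(576, 1089), Rational(1, 2))) = Mul(Add(Mul(1089, Pow(-12, -1)), -527), Pow(1665, Rational(1, 2))) = Mul(Add(Mul(1089, Rational(-1, 12)), -527), Mul(3, Pow(185, Rational(1, 2)))) = Mul(Add(Rational(-363, 4), -527), Mul(3, Pow(185, Rational(1, 2)))) = Mul(Rational(-2471, 4), Mul(3, Pow(185, Rational(1, 2)))) = Mul(Rational(-7413, 4), Pow(185, Rational(1, 2)))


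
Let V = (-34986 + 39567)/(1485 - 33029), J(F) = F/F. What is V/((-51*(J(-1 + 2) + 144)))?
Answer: 1527/77755960 ≈ 1.9638e-5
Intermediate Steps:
J(F) = 1
V = -4581/31544 (V = 4581/(-31544) = 4581*(-1/31544) = -4581/31544 ≈ -0.14523)
V/((-51*(J(-1 + 2) + 144))) = -4581*(-1/(51*(1 + 144)))/31544 = -4581/(31544*((-51*145))) = -4581/31544/(-7395) = -4581/31544*(-1/7395) = 1527/77755960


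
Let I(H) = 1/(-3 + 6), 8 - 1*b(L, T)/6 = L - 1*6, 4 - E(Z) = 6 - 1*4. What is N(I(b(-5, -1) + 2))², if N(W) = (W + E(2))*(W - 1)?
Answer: 196/81 ≈ 2.4198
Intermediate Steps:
E(Z) = 2 (E(Z) = 4 - (6 - 1*4) = 4 - (6 - 4) = 4 - 1*2 = 4 - 2 = 2)
b(L, T) = 84 - 6*L (b(L, T) = 48 - 6*(L - 1*6) = 48 - 6*(L - 6) = 48 - 6*(-6 + L) = 48 + (36 - 6*L) = 84 - 6*L)
I(H) = ⅓ (I(H) = 1/3 = ⅓)
N(W) = (-1 + W)*(2 + W) (N(W) = (W + 2)*(W - 1) = (2 + W)*(-1 + W) = (-1 + W)*(2 + W))
N(I(b(-5, -1) + 2))² = (-2 + ⅓ + (⅓)²)² = (-2 + ⅓ + ⅑)² = (-14/9)² = 196/81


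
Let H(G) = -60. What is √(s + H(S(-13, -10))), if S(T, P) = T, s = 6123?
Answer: √6063 ≈ 77.865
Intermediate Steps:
√(s + H(S(-13, -10))) = √(6123 - 60) = √6063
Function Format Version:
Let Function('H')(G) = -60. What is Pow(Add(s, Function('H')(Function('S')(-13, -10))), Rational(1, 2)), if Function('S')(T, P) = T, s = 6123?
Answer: Pow(6063, Rational(1, 2)) ≈ 77.865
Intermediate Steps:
Pow(Add(s, Function('H')(Function('S')(-13, -10))), Rational(1, 2)) = Pow(Add(6123, -60), Rational(1, 2)) = Pow(6063, Rational(1, 2))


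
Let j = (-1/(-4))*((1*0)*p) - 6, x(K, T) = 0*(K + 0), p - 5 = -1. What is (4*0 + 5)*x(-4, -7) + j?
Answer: -6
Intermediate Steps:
p = 4 (p = 5 - 1 = 4)
x(K, T) = 0 (x(K, T) = 0*K = 0)
j = -6 (j = (-1/(-4))*((1*0)*4) - 6 = (-1*(-¼))*(0*4) - 6 = (¼)*0 - 6 = 0 - 6 = -6)
(4*0 + 5)*x(-4, -7) + j = (4*0 + 5)*0 - 6 = (0 + 5)*0 - 6 = 5*0 - 6 = 0 - 6 = -6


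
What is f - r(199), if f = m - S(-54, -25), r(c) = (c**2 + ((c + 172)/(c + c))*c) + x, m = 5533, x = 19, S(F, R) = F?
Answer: -68437/2 ≈ -34219.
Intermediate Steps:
r(c) = 105 + c**2 + c/2 (r(c) = (c**2 + ((c + 172)/(c + c))*c) + 19 = (c**2 + ((172 + c)/((2*c)))*c) + 19 = (c**2 + ((172 + c)*(1/(2*c)))*c) + 19 = (c**2 + ((172 + c)/(2*c))*c) + 19 = (c**2 + (86 + c/2)) + 19 = (86 + c**2 + c/2) + 19 = 105 + c**2 + c/2)
f = 5587 (f = 5533 - 1*(-54) = 5533 + 54 = 5587)
f - r(199) = 5587 - (105 + 199**2 + (1/2)*199) = 5587 - (105 + 39601 + 199/2) = 5587 - 1*79611/2 = 5587 - 79611/2 = -68437/2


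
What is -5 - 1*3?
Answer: -8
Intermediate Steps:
-5 - 1*3 = -5 - 3 = -8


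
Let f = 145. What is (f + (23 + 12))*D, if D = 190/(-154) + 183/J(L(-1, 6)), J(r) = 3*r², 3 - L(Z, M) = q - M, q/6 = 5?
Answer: -106280/539 ≈ -197.18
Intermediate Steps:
q = 30 (q = 6*5 = 30)
L(Z, M) = -27 + M (L(Z, M) = 3 - (30 - M) = 3 + (-30 + M) = -27 + M)
D = -5314/4851 (D = 190/(-154) + 183/((3*(-27 + 6)²)) = 190*(-1/154) + 183/((3*(-21)²)) = -95/77 + 183/((3*441)) = -95/77 + 183/1323 = -95/77 + 183*(1/1323) = -95/77 + 61/441 = -5314/4851 ≈ -1.0954)
(f + (23 + 12))*D = (145 + (23 + 12))*(-5314/4851) = (145 + 35)*(-5314/4851) = 180*(-5314/4851) = -106280/539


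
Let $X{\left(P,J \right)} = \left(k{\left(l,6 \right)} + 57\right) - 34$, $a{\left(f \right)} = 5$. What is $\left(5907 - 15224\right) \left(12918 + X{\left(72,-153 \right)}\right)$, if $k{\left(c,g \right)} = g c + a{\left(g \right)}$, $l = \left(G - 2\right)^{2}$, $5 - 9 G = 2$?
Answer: $- \frac{362319496}{3} \approx -1.2077 \cdot 10^{8}$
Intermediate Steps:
$G = \frac{1}{3}$ ($G = \frac{5}{9} - \frac{2}{9} = \frac{1}{3} \approx 0.33333$)
$l = \frac{25}{9}$ ($l = \left(\frac{1}{3} - 2\right)^{2} = \left(- \frac{5}{3}\right)^{2} = \frac{25}{9} \approx 2.7778$)
$k{\left(c,g \right)} = 5 + c g$ ($k{\left(c,g \right)} = g c + 5 = c g + 5 = 5 + c g$)
$X{\left(P,J \right)} = \frac{134}{3}$ ($X{\left(P,J \right)} = \left(\left(5 + \frac{25}{9} \cdot 6\right) + 57\right) - 34 = \left(\left(5 + \frac{50}{3}\right) + 57\right) - 34 = \left(\frac{65}{3} + 57\right) - 34 = \frac{236}{3} - 34 = \frac{134}{3}$)
$\left(5907 - 15224\right) \left(12918 + X{\left(72,-153 \right)}\right) = \left(5907 - 15224\right) \left(12918 + \frac{134}{3}\right) = \left(-9317\right) \frac{38888}{3} = - \frac{362319496}{3}$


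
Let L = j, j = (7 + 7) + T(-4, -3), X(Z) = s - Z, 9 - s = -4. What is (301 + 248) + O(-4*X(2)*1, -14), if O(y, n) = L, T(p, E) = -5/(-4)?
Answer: 2257/4 ≈ 564.25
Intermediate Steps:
s = 13 (s = 9 - 1*(-4) = 9 + 4 = 13)
T(p, E) = 5/4 (T(p, E) = -5*(-1/4) = 5/4)
X(Z) = 13 - Z
j = 61/4 (j = (7 + 7) + 5/4 = 14 + 5/4 = 61/4 ≈ 15.250)
L = 61/4 ≈ 15.250
O(y, n) = 61/4
(301 + 248) + O(-4*X(2)*1, -14) = (301 + 248) + 61/4 = 549 + 61/4 = 2257/4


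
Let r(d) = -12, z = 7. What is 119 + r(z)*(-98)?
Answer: 1295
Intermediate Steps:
119 + r(z)*(-98) = 119 - 12*(-98) = 119 + 1176 = 1295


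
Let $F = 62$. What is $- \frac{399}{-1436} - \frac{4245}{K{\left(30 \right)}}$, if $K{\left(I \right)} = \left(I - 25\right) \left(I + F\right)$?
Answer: $- \frac{147807}{16514} \approx -8.9504$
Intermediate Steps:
$K{\left(I \right)} = \left(-25 + I\right) \left(62 + I\right)$ ($K{\left(I \right)} = \left(I - 25\right) \left(I + 62\right) = \left(-25 + I\right) \left(62 + I\right)$)
$- \frac{399}{-1436} - \frac{4245}{K{\left(30 \right)}} = - \frac{399}{-1436} - \frac{4245}{-1550 + 30^{2} + 37 \cdot 30} = \left(-399\right) \left(- \frac{1}{1436}\right) - \frac{4245}{-1550 + 900 + 1110} = \frac{399}{1436} - \frac{4245}{460} = \frac{399}{1436} - \frac{849}{92} = - \frac{147807}{16514}$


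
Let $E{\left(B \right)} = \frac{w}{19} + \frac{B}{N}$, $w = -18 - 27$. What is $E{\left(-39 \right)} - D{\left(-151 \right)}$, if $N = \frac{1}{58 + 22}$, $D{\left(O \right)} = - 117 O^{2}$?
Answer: $\frac{50627298}{19} \approx 2.6646 \cdot 10^{6}$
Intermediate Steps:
$w = -45$
$N = \frac{1}{80} \approx 0.0125$
$E{\left(B \right)} = - \frac{45}{19} + 80 B$ ($E{\left(B \right)} = - \frac{45}{19} + B \frac{1}{\frac{1}{80}} = \left(-45\right) \frac{1}{19} + B 80 = - \frac{45}{19} + 80 B$)
$E{\left(-39 \right)} - D{\left(-151 \right)} = \left(- \frac{45}{19} + 80 \left(-39\right)\right) - - 117 \left(-151\right)^{2} = \left(- \frac{45}{19} - 3120\right) - \left(-117\right) 22801 = - \frac{59325}{19} - -2667717 = - \frac{59325}{19} + 2667717 = \frac{50627298}{19}$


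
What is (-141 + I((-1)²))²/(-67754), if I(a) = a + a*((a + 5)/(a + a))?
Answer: -18769/67754 ≈ -0.27702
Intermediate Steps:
I(a) = 5/2 + 3*a/2 (I(a) = a + a*((5 + a)/((2*a))) = a + a*((5 + a)*(1/(2*a))) = a + a*((5 + a)/(2*a)) = a + (5/2 + a/2) = 5/2 + 3*a/2)
(-141 + I((-1)²))²/(-67754) = (-141 + (5/2 + (3/2)*(-1)²))²/(-67754) = (-141 + (5/2 + (3/2)*1))²*(-1/67754) = (-141 + (5/2 + 3/2))²*(-1/67754) = (-141 + 4)²*(-1/67754) = (-137)²*(-1/67754) = 18769*(-1/67754) = -18769/67754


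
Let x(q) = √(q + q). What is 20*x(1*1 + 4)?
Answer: 20*√10 ≈ 63.246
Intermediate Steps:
x(q) = √2*√q (x(q) = √(2*q) = √2*√q)
20*x(1*1 + 4) = 20*(√2*√(1*1 + 4)) = 20*(√2*√(1 + 4)) = 20*(√2*√5) = 20*√10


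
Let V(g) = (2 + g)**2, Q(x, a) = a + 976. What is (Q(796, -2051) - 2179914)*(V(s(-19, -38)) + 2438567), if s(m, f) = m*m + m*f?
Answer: -7886002578288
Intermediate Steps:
Q(x, a) = 976 + a
s(m, f) = m**2 + f*m
(Q(796, -2051) - 2179914)*(V(s(-19, -38)) + 2438567) = ((976 - 2051) - 2179914)*((2 - 19*(-38 - 19))**2 + 2438567) = (-1075 - 2179914)*((2 - 19*(-57))**2 + 2438567) = -2180989*((2 + 1083)**2 + 2438567) = -2180989*(1085**2 + 2438567) = -2180989*(1177225 + 2438567) = -2180989*3615792 = -7886002578288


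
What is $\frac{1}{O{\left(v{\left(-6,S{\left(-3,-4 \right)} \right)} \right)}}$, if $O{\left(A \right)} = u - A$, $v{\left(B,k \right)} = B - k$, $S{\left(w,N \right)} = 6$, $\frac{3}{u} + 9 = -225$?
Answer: $\frac{78}{935} \approx 0.083422$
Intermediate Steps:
$u = - \frac{1}{78}$ ($u = \frac{3}{-9 - 225} = \frac{3}{-234} = 3 \left(- \frac{1}{234}\right) = - \frac{1}{78} \approx -0.012821$)
$O{\left(A \right)} = - \frac{1}{78} - A$
$\frac{1}{O{\left(v{\left(-6,S{\left(-3,-4 \right)} \right)} \right)}} = \frac{1}{- \frac{1}{78} - \left(-6 - 6\right)} = \frac{1}{- \frac{1}{78} - -12} = \frac{1}{- \frac{1}{78} + 12} = \frac{1}{\frac{935}{78}} = \frac{78}{935}$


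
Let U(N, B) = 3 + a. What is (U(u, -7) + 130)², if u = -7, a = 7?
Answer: 19600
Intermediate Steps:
U(N, B) = 10 (U(N, B) = 3 + 7 = 10)
(U(u, -7) + 130)² = (10 + 130)² = 140² = 19600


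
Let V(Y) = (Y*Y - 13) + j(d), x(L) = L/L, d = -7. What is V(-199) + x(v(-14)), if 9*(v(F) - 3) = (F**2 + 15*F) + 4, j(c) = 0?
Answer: 39589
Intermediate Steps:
v(F) = 31/9 + F**2/9 + 5*F/3 (v(F) = 3 + ((F**2 + 15*F) + 4)/9 = 3 + (4 + F**2 + 15*F)/9 = 3 + (4/9 + F**2/9 + 5*F/3) = 31/9 + F**2/9 + 5*F/3)
x(L) = 1
V(Y) = -13 + Y**2 (V(Y) = (Y*Y - 13) + 0 = (Y**2 - 13) + 0 = (-13 + Y**2) + 0 = -13 + Y**2)
V(-199) + x(v(-14)) = (-13 + (-199)**2) + 1 = (-13 + 39601) + 1 = 39588 + 1 = 39589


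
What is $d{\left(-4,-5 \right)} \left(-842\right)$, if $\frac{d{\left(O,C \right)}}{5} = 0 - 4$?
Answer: $16840$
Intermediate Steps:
$d{\left(O,C \right)} = -20$ ($d{\left(O,C \right)} = 5 \left(0 - 4\right) = 5 \left(-4\right) = -20$)
$d{\left(-4,-5 \right)} \left(-842\right) = \left(-20\right) \left(-842\right) = 16840$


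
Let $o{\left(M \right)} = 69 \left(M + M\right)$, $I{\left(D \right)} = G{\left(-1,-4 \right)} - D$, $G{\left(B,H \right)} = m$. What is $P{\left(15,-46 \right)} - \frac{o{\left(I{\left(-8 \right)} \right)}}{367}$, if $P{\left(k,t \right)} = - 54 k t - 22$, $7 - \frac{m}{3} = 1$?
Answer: $\frac{13662758}{367} \approx 37228.0$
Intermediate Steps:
$m = 18$ ($m = 21 - 3 = 18$)
$G{\left(B,H \right)} = 18$
$P{\left(k,t \right)} = -22 - 54 k t$ ($P{\left(k,t \right)} = - 54 k t - 22 = -22 - 54 k t$)
$I{\left(D \right)} = 18 - D$
$o{\left(M \right)} = 138 M$ ($o{\left(M \right)} = 69 \cdot 2 M = 138 M$)
$P{\left(15,-46 \right)} - \frac{o{\left(I{\left(-8 \right)} \right)}}{367} = \left(-22 - 810 \left(-46\right)\right) - \frac{138 \left(18 - -8\right)}{367} = \left(-22 + 37260\right) - 138 \left(18 + 8\right) \frac{1}{367} = 37238 - 138 \cdot 26 \cdot \frac{1}{367} = 37238 - 3588 \cdot \frac{1}{367} = 37238 - \frac{3588}{367} = \frac{13662758}{367}$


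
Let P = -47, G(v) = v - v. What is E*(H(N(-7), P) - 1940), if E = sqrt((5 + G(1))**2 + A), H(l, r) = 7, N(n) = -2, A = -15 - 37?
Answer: -5799*I*sqrt(3) ≈ -10044.0*I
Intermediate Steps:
G(v) = 0
A = -52
E = 3*I*sqrt(3) (E = sqrt((5 + 0)**2 - 52) = sqrt(5**2 - 52) = sqrt(25 - 52) = sqrt(-27) = 3*I*sqrt(3) ≈ 5.1962*I)
E*(H(N(-7), P) - 1940) = (3*I*sqrt(3))*(7 - 1940) = (3*I*sqrt(3))*(-1933) = -5799*I*sqrt(3)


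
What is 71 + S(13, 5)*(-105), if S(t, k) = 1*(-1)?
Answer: 176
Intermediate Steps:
S(t, k) = -1
71 + S(13, 5)*(-105) = 71 - 1*(-105) = 71 + 105 = 176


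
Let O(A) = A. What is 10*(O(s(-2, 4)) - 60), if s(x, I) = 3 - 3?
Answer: -600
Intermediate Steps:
s(x, I) = 0
10*(O(s(-2, 4)) - 60) = 10*(0 - 60) = 10*(-60) = -600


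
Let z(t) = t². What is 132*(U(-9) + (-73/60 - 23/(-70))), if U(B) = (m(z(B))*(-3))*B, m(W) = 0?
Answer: -4103/35 ≈ -117.23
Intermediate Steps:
U(B) = 0 (U(B) = (0*(-3))*B = 0*B = 0)
132*(U(-9) + (-73/60 - 23/(-70))) = 132*(0 + (-73/60 - 23/(-70))) = 132*(0 + (-73*1/60 - 23*(-1/70))) = 132*(0 + (-73/60 + 23/70)) = 132*(0 - 373/420) = 132*(-373/420) = -4103/35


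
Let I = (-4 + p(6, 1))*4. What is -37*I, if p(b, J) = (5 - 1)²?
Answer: -1776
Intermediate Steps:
p(b, J) = 16 (p(b, J) = 4² = 16)
I = 48 (I = (-4 + 16)*4 = 12*4 = 48)
-37*I = -37*48 = -1776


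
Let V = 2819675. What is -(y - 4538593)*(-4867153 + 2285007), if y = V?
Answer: -4438497238028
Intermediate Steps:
y = 2819675
-(y - 4538593)*(-4867153 + 2285007) = -(2819675 - 4538593)*(-4867153 + 2285007) = -(-1718918)*(-2582146) = -1*4438497238028 = -4438497238028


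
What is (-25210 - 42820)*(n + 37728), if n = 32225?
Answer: -4758902590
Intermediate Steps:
(-25210 - 42820)*(n + 37728) = (-25210 - 42820)*(32225 + 37728) = -68030*69953 = -4758902590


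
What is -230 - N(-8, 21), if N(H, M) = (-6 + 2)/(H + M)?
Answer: -2986/13 ≈ -229.69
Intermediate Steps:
N(H, M) = -4/(H + M)
-230 - N(-8, 21) = -230 - (-4)/(-8 + 21) = -230 - (-4)/13 = -230 - 1*(-4/13) = -230 + 4/13 = -2986/13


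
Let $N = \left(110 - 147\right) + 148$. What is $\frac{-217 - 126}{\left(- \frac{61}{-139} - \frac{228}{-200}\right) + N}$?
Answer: $- \frac{2383850}{782423} \approx -3.0468$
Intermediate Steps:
$N = 111$ ($N = -37 + 148 = 111$)
$\frac{-217 - 126}{\left(- \frac{61}{-139} - \frac{228}{-200}\right) + N} = \frac{-217 - 126}{\left(- \frac{61}{-139} - \frac{228}{-200}\right) + 111} = - \frac{343}{\left(\left(-61\right) \left(- \frac{1}{139}\right) - - \frac{57}{50}\right) + 111} = - \frac{343}{\left(\frac{61}{139} + \frac{57}{50}\right) + 111} = - \frac{343}{\frac{10973}{6950} + 111} = - \frac{343}{\frac{782423}{6950}} = \left(-343\right) \frac{6950}{782423} = - \frac{2383850}{782423}$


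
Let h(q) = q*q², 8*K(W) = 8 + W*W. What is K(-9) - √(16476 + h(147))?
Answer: 89/8 - √3192999 ≈ -1775.8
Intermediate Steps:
K(W) = 1 + W²/8 (K(W) = (8 + W*W)/8 = (8 + W²)/8 = 1 + W²/8)
h(q) = q³
K(-9) - √(16476 + h(147)) = (1 + (⅛)*(-9)²) - √(16476 + 147³) = (1 + (⅛)*81) - √(16476 + 3176523) = (1 + 81/8) - √3192999 = 89/8 - √3192999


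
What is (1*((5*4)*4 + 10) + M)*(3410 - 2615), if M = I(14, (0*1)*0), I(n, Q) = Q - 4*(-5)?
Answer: 87450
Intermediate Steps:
I(n, Q) = 20 + Q (I(n, Q) = Q + 20 = 20 + Q)
M = 20 (M = 20 + (0*1)*0 = 20 + 0*0 = 20 + 0 = 20)
(1*((5*4)*4 + 10) + M)*(3410 - 2615) = (1*((5*4)*4 + 10) + 20)*(3410 - 2615) = (1*(20*4 + 10) + 20)*795 = (1*(80 + 10) + 20)*795 = (1*90 + 20)*795 = (90 + 20)*795 = 110*795 = 87450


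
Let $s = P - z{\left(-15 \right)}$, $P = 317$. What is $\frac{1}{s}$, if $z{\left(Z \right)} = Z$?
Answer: $\frac{1}{332} \approx 0.003012$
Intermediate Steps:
$s = 332$ ($s = 317 - -15 = 317 + 15 = 332$)
$\frac{1}{s} = \frac{1}{332}$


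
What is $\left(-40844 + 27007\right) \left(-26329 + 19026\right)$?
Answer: $101051611$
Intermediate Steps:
$\left(-40844 + 27007\right) \left(-26329 + 19026\right) = \left(-13837\right) \left(-7303\right) = 101051611$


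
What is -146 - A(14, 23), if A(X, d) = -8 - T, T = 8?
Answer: -130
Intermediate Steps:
A(X, d) = -16 (A(X, d) = -8 - 1*8 = -8 - 8 = -16)
-146 - A(14, 23) = -146 - 1*(-16) = -146 + 16 = -130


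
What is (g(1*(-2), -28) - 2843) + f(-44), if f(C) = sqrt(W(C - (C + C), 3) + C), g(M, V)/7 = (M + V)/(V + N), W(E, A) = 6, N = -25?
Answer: -150469/53 + I*sqrt(38) ≈ -2839.0 + 6.1644*I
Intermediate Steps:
g(M, V) = 7*(M + V)/(-25 + V) (g(M, V) = 7*((M + V)/(V - 25)) = 7*((M + V)/(-25 + V)) = 7*(M + V)/(-25 + V))
f(C) = sqrt(6 + C)
(g(1*(-2), -28) - 2843) + f(-44) = (7*(1*(-2) - 28)/(-25 - 28) - 2843) + sqrt(6 - 44) = (7*(-2 - 28)/(-53) - 2843) + sqrt(-38) = (7*(-1/53)*(-30) - 2843) + I*sqrt(38) = (210/53 - 2843) + I*sqrt(38) = -150469/53 + I*sqrt(38)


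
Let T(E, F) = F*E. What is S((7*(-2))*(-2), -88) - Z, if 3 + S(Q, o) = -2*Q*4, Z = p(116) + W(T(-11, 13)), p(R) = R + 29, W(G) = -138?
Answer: -234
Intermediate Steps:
T(E, F) = E*F
p(R) = 29 + R
Z = 7 (Z = (29 + 116) - 138 = 145 - 138 = 7)
S(Q, o) = -3 - 8*Q (S(Q, o) = -3 - 2*Q*4 = -3 - 8*Q)
S((7*(-2))*(-2), -88) - Z = (-3 - 8*7*(-2)*(-2)) - 1*7 = (-3 - (-112)*(-2)) - 7 = (-3 - 8*28) - 7 = (-3 - 224) - 7 = -227 - 7 = -234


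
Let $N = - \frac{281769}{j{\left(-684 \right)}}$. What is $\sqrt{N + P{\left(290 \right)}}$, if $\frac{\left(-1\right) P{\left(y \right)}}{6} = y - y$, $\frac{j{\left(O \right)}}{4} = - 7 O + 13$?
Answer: $\frac{i \sqrt{1352772969}}{9602} \approx 3.8305 i$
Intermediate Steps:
$j{\left(O \right)} = 52 - 28 O$ ($j{\left(O \right)} = 4 \left(- 7 O + 13\right) = 4 \left(13 - 7 O\right) = 52 - 28 O$)
$P{\left(y \right)} = 0$ ($P{\left(y \right)} = - 6 \left(y - y\right) = \left(-6\right) 0 = 0$)
$N = - \frac{281769}{19204}$ ($N = - \frac{281769}{52 - -19152} = - \frac{281769}{52 + 19152} = - \frac{281769}{19204} \approx -14.672$)
$\sqrt{N + P{\left(290 \right)}} = \sqrt{- \frac{281769}{19204} + 0} = \sqrt{- \frac{281769}{19204}} = \frac{i \sqrt{1352772969}}{9602}$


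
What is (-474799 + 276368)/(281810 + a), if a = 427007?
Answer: -198431/708817 ≈ -0.27995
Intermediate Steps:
(-474799 + 276368)/(281810 + a) = (-474799 + 276368)/(281810 + 427007) = -198431/708817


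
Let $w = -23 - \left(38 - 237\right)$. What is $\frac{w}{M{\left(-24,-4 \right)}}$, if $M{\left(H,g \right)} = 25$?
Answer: $\frac{176}{25} \approx 7.04$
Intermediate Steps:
$w = 176$ ($w = -23 - -199 = -23 + 199 = 176$)
$\frac{w}{M{\left(-24,-4 \right)}} = \frac{176}{25}$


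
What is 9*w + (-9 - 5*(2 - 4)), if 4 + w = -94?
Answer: -881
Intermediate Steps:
w = -98 (w = -4 - 94 = -98)
9*w + (-9 - 5*(2 - 4)) = 9*(-98) + (-9 - 5*(2 - 4)) = -882 + (-9 - 5*(-2)) = -882 + (-9 - 1*(-10)) = -882 + (-9 + 10) = -882 + 1 = -881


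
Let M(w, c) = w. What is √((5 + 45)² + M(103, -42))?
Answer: √2603 ≈ 51.020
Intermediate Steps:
√((5 + 45)² + M(103, -42)) = √((5 + 45)² + 103) = √(50² + 103) = √(2500 + 103) = √2603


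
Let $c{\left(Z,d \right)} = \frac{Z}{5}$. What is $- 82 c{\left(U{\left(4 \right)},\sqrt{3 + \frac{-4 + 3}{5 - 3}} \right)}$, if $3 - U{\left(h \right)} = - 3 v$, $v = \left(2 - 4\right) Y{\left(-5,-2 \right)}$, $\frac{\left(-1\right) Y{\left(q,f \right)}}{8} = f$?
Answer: $\frac{7626}{5} \approx 1525.2$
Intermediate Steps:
$Y{\left(q,f \right)} = - 8 f$
$v = -32$ ($v = \left(2 - 4\right) \left(\left(-8\right) \left(-2\right)\right) = \left(-2\right) 16 = -32$)
$U{\left(h \right)} = -93$ ($U{\left(h \right)} = 3 - \left(-3\right) \left(-32\right) = 3 - 96 = -93$)
$c{\left(Z,d \right)} = \frac{Z}{5}$ ($c{\left(Z,d \right)} = Z \frac{1}{5} = \frac{Z}{5}$)
$- 82 c{\left(U{\left(4 \right)},\sqrt{3 + \frac{-4 + 3}{5 - 3}} \right)} = - 82 \cdot \frac{1}{5} \left(-93\right) = \left(-82\right) \left(- \frac{93}{5}\right) = \frac{7626}{5}$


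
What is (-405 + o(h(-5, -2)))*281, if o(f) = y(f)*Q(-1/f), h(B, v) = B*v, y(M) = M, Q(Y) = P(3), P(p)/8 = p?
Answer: -46365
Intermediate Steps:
P(p) = 8*p
Q(Y) = 24 (Q(Y) = 8*3 = 24)
o(f) = 24*f (o(f) = f*24 = 24*f)
(-405 + o(h(-5, -2)))*281 = (-405 + 24*(-5*(-2)))*281 = (-405 + 24*10)*281 = (-405 + 240)*281 = -165*281 = -46365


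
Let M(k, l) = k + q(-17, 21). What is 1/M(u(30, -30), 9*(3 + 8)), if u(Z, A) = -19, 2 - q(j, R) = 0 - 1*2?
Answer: -1/15 ≈ -0.066667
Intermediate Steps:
q(j, R) = 4 (q(j, R) = 2 - (0 - 1*2) = 2 - (0 - 2) = 2 - 1*(-2) = 2 + 2 = 4)
M(k, l) = 4 + k (M(k, l) = k + 4 = 4 + k)
1/M(u(30, -30), 9*(3 + 8)) = 1/(4 - 19) = 1/(-15) = -1/15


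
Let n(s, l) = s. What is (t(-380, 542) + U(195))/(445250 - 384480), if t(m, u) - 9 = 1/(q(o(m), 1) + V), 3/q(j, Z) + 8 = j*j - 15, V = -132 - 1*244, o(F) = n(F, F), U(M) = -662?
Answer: -17724369237/1649472483365 ≈ -0.010745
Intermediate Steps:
o(F) = F
V = -376 (V = -132 - 244 = -376)
q(j, Z) = 3/(-23 + j²) (q(j, Z) = 3/(-8 + (j*j - 15)) = 3/(-8 + (j² - 15)) = 3/(-8 + (-15 + j²)) = 3/(-23 + j²))
t(m, u) = 9 + 1/(-376 + 3/(-23 + m²)) (t(m, u) = 9 + 1/(3/(-23 + m²) - 376) = 9 + 1/(-376 + 3/(-23 + m²)))
(t(-380, 542) + U(195))/(445250 - 384480) = ((-77836 + 3383*(-380)²)/(-8651 + 376*(-380)²) - 662)/(445250 - 384480) = ((-77836 + 3383*144400)/(-8651 + 376*144400) - 662)/60770 = ((-77836 + 488505200)/(-8651 + 54294400) - 662)*(1/60770) = (488427364/54285749 - 662)*(1/60770) = -35448738474/54285749*1/60770 = -17724369237/1649472483365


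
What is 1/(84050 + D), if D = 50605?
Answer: 1/134655 ≈ 7.4264e-6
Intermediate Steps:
1/(84050 + D) = 1/(84050 + 50605) = 1/134655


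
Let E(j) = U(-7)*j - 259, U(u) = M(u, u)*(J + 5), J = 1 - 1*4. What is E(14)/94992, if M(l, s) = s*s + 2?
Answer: 1169/94992 ≈ 0.012306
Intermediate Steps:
J = -3 (J = 1 - 4 = -3)
M(l, s) = 2 + s**2 (M(l, s) = s**2 + 2 = 2 + s**2)
U(u) = 4 + 2*u**2 (U(u) = (2 + u**2)*(-3 + 5) = (2 + u**2)*2 = 4 + 2*u**2)
E(j) = -259 + 102*j (E(j) = (4 + 2*(-7)**2)*j - 259 = (4 + 2*49)*j - 259 = (4 + 98)*j - 259 = 102*j - 259 = -259 + 102*j)
E(14)/94992 = (-259 + 102*14)/94992 = (-259 + 1428)*(1/94992) = 1169*(1/94992) = 1169/94992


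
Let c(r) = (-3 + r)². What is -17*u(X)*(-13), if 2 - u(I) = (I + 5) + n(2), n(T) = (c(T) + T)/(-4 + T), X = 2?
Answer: -1547/2 ≈ -773.50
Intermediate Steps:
n(T) = (T + (-3 + T)²)/(-4 + T) (n(T) = ((-3 + T)² + T)/(-4 + T) = (T + (-3 + T)²)/(-4 + T))
u(I) = -3/2 - I (u(I) = 2 - ((I + 5) + (2 + (-3 + 2)²)/(-4 + 2)) = 2 - ((5 + I) + (2 + (-1)²)/(-2)) = 2 - ((5 + I) - (2 + 1)/2) = 2 - ((5 + I) - ½*3) = 2 - ((5 + I) - 3/2) = 2 - (7/2 + I) = 2 + (-7/2 - I) = -3/2 - I)
-17*u(X)*(-13) = -17*(-3/2 - 1*2)*(-13) = -17*(-3/2 - 2)*(-13) = -17*(-7/2)*(-13) = (119/2)*(-13) = -1547/2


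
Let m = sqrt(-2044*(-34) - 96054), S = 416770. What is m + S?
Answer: 416770 + 7*I*sqrt(542) ≈ 4.1677e+5 + 162.97*I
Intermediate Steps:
m = 7*I*sqrt(542) (m = sqrt(69496 - 96054) = sqrt(-26558) = 7*I*sqrt(542) ≈ 162.97*I)
m + S = 7*I*sqrt(542) + 416770 = 416770 + 7*I*sqrt(542)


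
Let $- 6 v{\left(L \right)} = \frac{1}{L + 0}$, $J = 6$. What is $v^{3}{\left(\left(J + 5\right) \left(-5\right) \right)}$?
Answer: $\frac{1}{35937000} \approx 2.7826 \cdot 10^{-8}$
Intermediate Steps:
$v{\left(L \right)} = - \frac{1}{6 L}$ ($v{\left(L \right)} = - \frac{1}{6 \left(L + 0\right)} = - \frac{1}{6 L}$)
$v^{3}{\left(\left(J + 5\right) \left(-5\right) \right)} = \left(- \frac{1}{6 \left(6 + 5\right) \left(-5\right)}\right)^{3} = \left(- \frac{1}{6 \cdot 11 \left(-5\right)}\right)^{3} = \left(- \frac{1}{6 \left(-55\right)}\right)^{3} = \left(\left(- \frac{1}{6}\right) \left(- \frac{1}{55}\right)\right)^{3} = \left(\frac{1}{330}\right)^{3} = \frac{1}{35937000}$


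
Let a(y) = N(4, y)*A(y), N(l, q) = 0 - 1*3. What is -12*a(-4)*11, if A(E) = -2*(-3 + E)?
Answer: 5544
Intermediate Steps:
N(l, q) = -3 (N(l, q) = 0 - 3 = -3)
A(E) = 6 - 2*E
a(y) = -18 + 6*y (a(y) = -3*(6 - 2*y) = -18 + 6*y)
-12*a(-4)*11 = -12*(-18 + 6*(-4))*11 = -12*(-18 - 24)*11 = -12*(-42)*11 = 504*11 = 5544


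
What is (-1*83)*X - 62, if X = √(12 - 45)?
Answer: -62 - 83*I*√33 ≈ -62.0 - 476.8*I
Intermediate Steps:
X = I*√33 (X = √(-33) = I*√33 ≈ 5.7446*I)
(-1*83)*X - 62 = (-1*83)*(I*√33) - 62 = -83*I*√33 - 62 = -62 - 83*I*√33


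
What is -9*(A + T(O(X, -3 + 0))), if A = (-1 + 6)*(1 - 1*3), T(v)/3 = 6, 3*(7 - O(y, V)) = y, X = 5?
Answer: -72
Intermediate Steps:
O(y, V) = 7 - y/3
T(v) = 18 (T(v) = 3*6 = 18)
A = -10 (A = 5*(1 - 3) = 5*(-2) = -10)
-9*(A + T(O(X, -3 + 0))) = -9*(-10 + 18) = -9*8 = -72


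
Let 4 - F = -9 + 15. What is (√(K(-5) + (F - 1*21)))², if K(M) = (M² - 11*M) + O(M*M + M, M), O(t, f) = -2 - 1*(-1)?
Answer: 56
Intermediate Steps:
F = -2 (F = 4 - (-9 + 15) = 4 - 1*6 = 4 - 6 = -2)
O(t, f) = -1 (O(t, f) = -2 + 1 = -1)
K(M) = -1 + M² - 11*M (K(M) = (M² - 11*M) - 1 = -1 + M² - 11*M)
(√(K(-5) + (F - 1*21)))² = (√((-1 + (-5)² - 11*(-5)) + (-2 - 1*21)))² = (√((-1 + 25 + 55) + (-2 - 21)))² = (√(79 - 23))² = (√56)² = (2*√14)² = 56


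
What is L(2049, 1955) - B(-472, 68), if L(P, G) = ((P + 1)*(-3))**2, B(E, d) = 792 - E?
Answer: 37821236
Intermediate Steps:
L(P, G) = (-3 - 3*P)**2 (L(P, G) = ((1 + P)*(-3))**2 = (-3 - 3*P)**2)
L(2049, 1955) - B(-472, 68) = 9*(1 + 2049)**2 - (792 - 1*(-472)) = 9*2050**2 - (792 + 472) = 9*4202500 - 1*1264 = 37822500 - 1264 = 37821236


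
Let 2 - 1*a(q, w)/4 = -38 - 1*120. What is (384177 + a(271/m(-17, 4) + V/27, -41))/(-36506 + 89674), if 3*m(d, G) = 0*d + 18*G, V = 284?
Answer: 384817/53168 ≈ 7.2378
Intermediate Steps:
m(d, G) = 6*G (m(d, G) = (0*d + 18*G)/3 = (0 + 18*G)/3 = (18*G)/3 = 6*G)
a(q, w) = 640 (a(q, w) = 8 - 4*(-38 - 1*120) = 8 - 4*(-38 - 120) = 8 - 4*(-158) = 8 + 632 = 640)
(384177 + a(271/m(-17, 4) + V/27, -41))/(-36506 + 89674) = (384177 + 640)/(-36506 + 89674) = 384817/53168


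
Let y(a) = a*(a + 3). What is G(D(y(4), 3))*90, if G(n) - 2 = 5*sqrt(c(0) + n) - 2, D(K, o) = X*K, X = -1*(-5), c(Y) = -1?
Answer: 450*sqrt(139) ≈ 5305.4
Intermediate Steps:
X = 5
y(a) = a*(3 + a)
D(K, o) = 5*K
G(n) = 5*sqrt(-1 + n) (G(n) = 2 + (5*sqrt(-1 + n) - 2) = 2 + (-2 + 5*sqrt(-1 + n)) = 5*sqrt(-1 + n))
G(D(y(4), 3))*90 = (5*sqrt(-1 + 5*(4*(3 + 4))))*90 = (5*sqrt(-1 + 5*(4*7)))*90 = (5*sqrt(-1 + 5*28))*90 = (5*sqrt(-1 + 140))*90 = (5*sqrt(139))*90 = 450*sqrt(139)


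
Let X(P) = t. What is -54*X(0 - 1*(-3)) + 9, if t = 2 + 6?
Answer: -423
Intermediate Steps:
t = 8
X(P) = 8
-54*X(0 - 1*(-3)) + 9 = -54*8 + 9 = -432 + 9 = -423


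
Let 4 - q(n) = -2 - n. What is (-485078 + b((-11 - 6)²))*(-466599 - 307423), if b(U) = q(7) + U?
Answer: 375227289072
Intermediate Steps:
q(n) = 6 + n (q(n) = 4 - (-2 - n) = 4 + (2 + n) = 6 + n)
b(U) = 13 + U (b(U) = (6 + 7) + U = 13 + U)
(-485078 + b((-11 - 6)²))*(-466599 - 307423) = (-485078 + (13 + (-11 - 6)²))*(-466599 - 307423) = (-485078 + (13 + (-17)²))*(-774022) = (-485078 + (13 + 289))*(-774022) = (-485078 + 302)*(-774022) = -484776*(-774022) = 375227289072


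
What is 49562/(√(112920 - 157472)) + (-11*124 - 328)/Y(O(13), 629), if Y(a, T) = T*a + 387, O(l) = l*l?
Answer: -423/26672 - 24781*I*√11138/11138 ≈ -0.015859 - 234.81*I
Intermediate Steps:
O(l) = l²
Y(a, T) = 387 + T*a
49562/(√(112920 - 157472)) + (-11*124 - 328)/Y(O(13), 629) = 49562/(√(112920 - 157472)) + (-11*124 - 328)/(387 + 629*13²) = 49562/(√(-44552)) + (-1364 - 328)/(387 + 629*169) = 49562/((2*I*√11138)) - 1692/(387 + 106301) = 49562*(-I*√11138/22276) - 1692/106688 = -24781*I*√11138/11138 - 1692*1/106688 = -24781*I*√11138/11138 - 423/26672 = -423/26672 - 24781*I*√11138/11138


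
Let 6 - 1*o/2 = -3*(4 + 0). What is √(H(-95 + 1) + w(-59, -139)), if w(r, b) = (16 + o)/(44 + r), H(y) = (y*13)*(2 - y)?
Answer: 2*I*√6598995/15 ≈ 342.51*I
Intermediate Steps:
o = 36 (o = 12 - (-6)*(4 + 0) = 12 - (-6)*4 = 12 - 2*(-12) = 12 + 24 = 36)
H(y) = 13*y*(2 - y) (H(y) = (13*y)*(2 - y) = 13*y*(2 - y))
w(r, b) = 52/(44 + r) (w(r, b) = (16 + 36)/(44 + r) = 52/(44 + r))
√(H(-95 + 1) + w(-59, -139)) = √(13*(-95 + 1)*(2 - (-95 + 1)) + 52/(44 - 59)) = √(13*(-94)*(2 - 1*(-94)) + 52/(-15)) = √(13*(-94)*(2 + 94) + 52*(-1/15)) = √(13*(-94)*96 - 52/15) = √(-117312 - 52/15) = √(-1759732/15) = 2*I*√6598995/15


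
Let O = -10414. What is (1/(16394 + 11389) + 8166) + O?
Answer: -62456183/27783 ≈ -2248.0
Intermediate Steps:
(1/(16394 + 11389) + 8166) + O = (1/(16394 + 11389) + 8166) - 10414 = (1/27783 + 8166) - 10414 = 226875979/27783 - 10414 = -62456183/27783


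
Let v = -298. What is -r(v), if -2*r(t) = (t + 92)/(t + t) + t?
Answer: -88701/596 ≈ -148.83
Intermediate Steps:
r(t) = -t/2 - (92 + t)/(4*t) (r(t) = -((t + 92)/(t + t) + t)/2 = -((92 + t)/((2*t)) + t)/2 = -((92 + t)*(1/(2*t)) + t)/2 = -((92 + t)/(2*t) + t)/2 = -(t + (92 + t)/(2*t))/2 = -t/2 - (92 + t)/(4*t))
-r(v) = -(-1/4 - 23/(-298) - 1/2*(-298)) = -(-1/4 - 23*(-1/298) + 149) = -(-1/4 + 23/298 + 149) = -1*88701/596 = -88701/596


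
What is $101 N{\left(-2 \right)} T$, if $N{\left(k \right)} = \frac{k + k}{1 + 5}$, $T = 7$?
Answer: $- \frac{1414}{3} \approx -471.33$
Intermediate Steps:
$N{\left(k \right)} = \frac{k}{3}$ ($N{\left(k \right)} = \frac{2 k}{6} = 2 k \frac{1}{6} = \frac{k}{3}$)
$101 N{\left(-2 \right)} T = 101 \cdot \frac{1}{3} \left(-2\right) 7 = 101 \left(- \frac{2}{3}\right) 7 = \left(- \frac{202}{3}\right) 7 = - \frac{1414}{3}$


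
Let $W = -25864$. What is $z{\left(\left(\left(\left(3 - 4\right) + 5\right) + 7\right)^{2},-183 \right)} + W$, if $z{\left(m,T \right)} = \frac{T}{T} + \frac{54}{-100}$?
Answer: $- \frac{1293177}{50} \approx -25864.0$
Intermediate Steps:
$z{\left(m,T \right)} = \frac{23}{50}$ ($z{\left(m,T \right)} = 1 + 54 \left(- \frac{1}{100}\right) = 1 - \frac{27}{50} = \frac{23}{50}$)
$z{\left(\left(\left(\left(3 - 4\right) + 5\right) + 7\right)^{2},-183 \right)} + W = \frac{23}{50} - 25864 = - \frac{1293177}{50}$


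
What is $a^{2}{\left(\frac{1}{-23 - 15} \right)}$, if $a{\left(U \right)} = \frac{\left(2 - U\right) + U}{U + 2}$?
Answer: $\frac{5776}{5625} \approx 1.0268$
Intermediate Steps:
$a{\left(U \right)} = \frac{2}{2 + U}$
$a^{2}{\left(\frac{1}{-23 - 15} \right)} = \left(\frac{2}{2 + \frac{1}{-23 - 15}}\right)^{2} = \left(\frac{2}{2 + \frac{1}{-38}}\right)^{2} = \left(\frac{2}{2 - \frac{1}{38}}\right)^{2} = \left(\frac{2}{\frac{75}{38}}\right)^{2} = \left(2 \cdot \frac{38}{75}\right)^{2} = \left(\frac{76}{75}\right)^{2} = \frac{5776}{5625}$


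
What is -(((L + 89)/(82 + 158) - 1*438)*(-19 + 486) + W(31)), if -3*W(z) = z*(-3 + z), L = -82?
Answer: 16385737/80 ≈ 2.0482e+5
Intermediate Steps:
W(z) = -z*(-3 + z)/3
-(((L + 89)/(82 + 158) - 1*438)*(-19 + 486) + W(31)) = -(((-82 + 89)/(82 + 158) - 1*438)*(-19 + 486) + (⅓)*31*(3 - 1*31)) = -((7/240 - 438)*467 + (⅓)*31*(3 - 31)) = -((7*(1/240) - 438)*467 + (⅓)*31*(-28)) = -((7/240 - 438)*467 - 868/3) = -(-105113/240*467 - 868/3) = -(-49087771/240 - 868/3) = -1*(-16385737/80) = 16385737/80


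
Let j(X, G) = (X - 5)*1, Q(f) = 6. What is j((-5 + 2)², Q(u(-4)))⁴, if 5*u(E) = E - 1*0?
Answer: 256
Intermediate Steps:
u(E) = E/5 (u(E) = (E - 1*0)/5 = (E + 0)/5 = E/5)
j(X, G) = -5 + X (j(X, G) = (-5 + X)*1 = -5 + X)
j((-5 + 2)², Q(u(-4)))⁴ = (-5 + (-5 + 2)²)⁴ = (-5 + (-3)²)⁴ = (-5 + 9)⁴ = 4⁴ = 256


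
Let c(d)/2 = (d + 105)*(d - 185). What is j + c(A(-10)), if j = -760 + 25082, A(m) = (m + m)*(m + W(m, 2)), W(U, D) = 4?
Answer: -4928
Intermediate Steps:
A(m) = 2*m*(4 + m) (A(m) = (m + m)*(m + 4) = (2*m)*(4 + m) = 2*m*(4 + m))
j = 24322
c(d) = 2*(-185 + d)*(105 + d) (c(d) = 2*((d + 105)*(d - 185)) = 2*((105 + d)*(-185 + d)) = 2*((-185 + d)*(105 + d)) = 2*(-185 + d)*(105 + d))
j + c(A(-10)) = 24322 + (-38850 - 320*(-10)*(4 - 10) + 2*(2*(-10)*(4 - 10))²) = 24322 + (-38850 - 320*(-10)*(-6) + 2*(2*(-10)*(-6))²) = 24322 + (-38850 - 160*120 + 2*120²) = 24322 + (-38850 - 19200 + 2*14400) = 24322 + (-38850 - 19200 + 28800) = 24322 - 29250 = -4928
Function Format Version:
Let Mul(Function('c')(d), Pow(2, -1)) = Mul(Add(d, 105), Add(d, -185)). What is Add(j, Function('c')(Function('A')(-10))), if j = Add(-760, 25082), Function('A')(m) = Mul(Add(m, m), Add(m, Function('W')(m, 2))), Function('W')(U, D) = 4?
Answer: -4928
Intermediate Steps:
Function('A')(m) = Mul(2, m, Add(4, m)) (Function('A')(m) = Mul(Add(m, m), Add(m, 4)) = Mul(Mul(2, m), Add(4, m)) = Mul(2, m, Add(4, m)))
j = 24322
Function('c')(d) = Mul(2, Add(-185, d), Add(105, d)) (Function('c')(d) = Mul(2, Mul(Add(d, 105), Add(d, -185))) = Mul(2, Mul(Add(105, d), Add(-185, d))) = Mul(2, Mul(Add(-185, d), Add(105, d))) = Mul(2, Add(-185, d), Add(105, d)))
Add(j, Function('c')(Function('A')(-10))) = Add(24322, Add(-38850, Mul(-160, Mul(2, -10, Add(4, -10))), Mul(2, Pow(Mul(2, -10, Add(4, -10)), 2)))) = Add(24322, Add(-38850, Mul(-160, Mul(2, -10, -6)), Mul(2, Pow(Mul(2, -10, -6), 2)))) = Add(24322, Add(-38850, Mul(-160, 120), Mul(2, Pow(120, 2)))) = Add(24322, Add(-38850, -19200, Mul(2, 14400))) = Add(24322, Add(-38850, -19200, 28800)) = Add(24322, -29250) = -4928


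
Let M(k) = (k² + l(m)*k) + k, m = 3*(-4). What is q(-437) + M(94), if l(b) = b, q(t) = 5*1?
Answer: 7807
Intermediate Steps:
m = -12
q(t) = 5
M(k) = k² - 11*k (M(k) = (k² - 12*k) + k = k² - 11*k)
q(-437) + M(94) = 5 + 94*(-11 + 94) = 5 + 94*83 = 5 + 7802 = 7807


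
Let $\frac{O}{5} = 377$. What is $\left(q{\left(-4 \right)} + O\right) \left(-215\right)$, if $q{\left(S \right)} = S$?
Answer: $-404415$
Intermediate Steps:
$O = 1885$ ($O = 5 \cdot 377 = 1885$)
$\left(q{\left(-4 \right)} + O\right) \left(-215\right) = \left(-4 + 1885\right) \left(-215\right) = 1881 \left(-215\right) = -404415$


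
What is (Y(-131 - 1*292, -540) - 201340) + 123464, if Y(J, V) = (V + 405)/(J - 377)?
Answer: -12460133/160 ≈ -77876.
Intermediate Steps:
Y(J, V) = (405 + V)/(-377 + J)
(Y(-131 - 1*292, -540) - 201340) + 123464 = ((405 - 540)/(-377 + (-131 - 1*292)) - 201340) + 123464 = (-135/(-377 + (-131 - 292)) - 201340) + 123464 = (-135/(-377 - 423) - 201340) + 123464 = (-135/(-800) - 201340) + 123464 = (-1/800*(-135) - 201340) + 123464 = (27/160 - 201340) + 123464 = -32214373/160 + 123464 = -12460133/160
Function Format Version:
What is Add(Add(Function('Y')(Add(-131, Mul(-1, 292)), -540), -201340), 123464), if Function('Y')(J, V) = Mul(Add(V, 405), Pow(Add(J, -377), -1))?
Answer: Rational(-12460133, 160) ≈ -77876.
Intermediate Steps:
Function('Y')(J, V) = Mul(Pow(Add(-377, J), -1), Add(405, V)) (Function('Y')(J, V) = Mul(Add(405, V), Pow(Add(-377, J), -1)) = Mul(Pow(Add(-377, J), -1), Add(405, V)))
Add(Add(Function('Y')(Add(-131, Mul(-1, 292)), -540), -201340), 123464) = Add(Add(Mul(Pow(Add(-377, Add(-131, Mul(-1, 292))), -1), Add(405, -540)), -201340), 123464) = Add(Add(Mul(Pow(Add(-377, Add(-131, -292)), -1), -135), -201340), 123464) = Add(Add(Mul(Pow(Add(-377, -423), -1), -135), -201340), 123464) = Add(Add(Mul(Pow(-800, -1), -135), -201340), 123464) = Add(Add(Mul(Rational(-1, 800), -135), -201340), 123464) = Add(Add(Rational(27, 160), -201340), 123464) = Add(Rational(-32214373, 160), 123464) = Rational(-12460133, 160)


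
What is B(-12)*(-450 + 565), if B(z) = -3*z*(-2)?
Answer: -8280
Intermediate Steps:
B(z) = 6*z
B(-12)*(-450 + 565) = (6*(-12))*(-450 + 565) = -72*115 = -8280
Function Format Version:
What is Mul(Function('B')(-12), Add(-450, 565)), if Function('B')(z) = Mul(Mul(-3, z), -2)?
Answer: -8280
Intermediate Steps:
Function('B')(z) = Mul(6, z)
Mul(Function('B')(-12), Add(-450, 565)) = Mul(Mul(6, -12), Add(-450, 565)) = Mul(-72, 115) = -8280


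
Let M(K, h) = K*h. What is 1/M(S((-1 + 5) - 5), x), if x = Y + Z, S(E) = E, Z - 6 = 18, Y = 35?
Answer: -1/59 ≈ -0.016949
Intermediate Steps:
Z = 24 (Z = 6 + 18 = 24)
x = 59 (x = 35 + 24 = 59)
1/M(S((-1 + 5) - 5), x) = 1/(((-1 + 5) - 5)*59) = 1/((4 - 5)*59) = 1/(-1*59) = 1/(-59) = -1/59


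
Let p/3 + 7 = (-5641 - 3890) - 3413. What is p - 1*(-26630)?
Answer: -12223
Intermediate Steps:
p = -38853 (p = -21 + 3*((-5641 - 3890) - 3413) = -21 + 3*(-9531 - 3413) = -21 + 3*(-12944) = -21 - 38832 = -38853)
p - 1*(-26630) = -38853 - 1*(-26630) = -38853 + 26630 = -12223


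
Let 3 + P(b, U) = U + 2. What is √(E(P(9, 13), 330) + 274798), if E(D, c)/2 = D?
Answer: √274822 ≈ 524.23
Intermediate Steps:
P(b, U) = -1 + U (P(b, U) = -3 + (U + 2) = -3 + (2 + U) = -1 + U)
E(D, c) = 2*D
√(E(P(9, 13), 330) + 274798) = √(2*(-1 + 13) + 274798) = √(2*12 + 274798) = √(24 + 274798) = √274822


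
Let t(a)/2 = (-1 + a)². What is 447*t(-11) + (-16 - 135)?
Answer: 128585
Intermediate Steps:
t(a) = 2*(-1 + a)²
447*t(-11) + (-16 - 135) = 447*(2*(-1 - 11)²) + (-16 - 135) = 447*(2*(-12)²) - 151 = 447*(2*144) - 151 = 447*288 - 151 = 128736 - 151 = 128585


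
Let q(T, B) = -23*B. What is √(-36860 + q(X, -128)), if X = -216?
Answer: 2*I*√8479 ≈ 184.16*I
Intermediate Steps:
√(-36860 + q(X, -128)) = √(-36860 - 23*(-128)) = √(-36860 + 2944) = √(-33916) = 2*I*√8479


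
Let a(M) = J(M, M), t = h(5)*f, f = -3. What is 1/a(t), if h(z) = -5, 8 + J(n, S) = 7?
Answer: -1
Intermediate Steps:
J(n, S) = -1 (J(n, S) = -8 + 7 = -1)
t = 15 (t = -5*(-3) = 15)
a(M) = -1
1/a(t) = 1/(-1) = -1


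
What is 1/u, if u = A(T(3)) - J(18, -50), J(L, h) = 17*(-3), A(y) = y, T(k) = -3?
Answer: 1/48 ≈ 0.020833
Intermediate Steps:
J(L, h) = -51
u = 48 (u = -3 - 1*(-51) = -3 + 51 = 48)
1/u = 1/48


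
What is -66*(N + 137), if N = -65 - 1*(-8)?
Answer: -5280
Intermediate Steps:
N = -57 (N = -65 + 8 = -57)
-66*(N + 137) = -66*(-57 + 137) = -66*80 = -5280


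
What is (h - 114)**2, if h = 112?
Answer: 4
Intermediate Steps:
(h - 114)**2 = (112 - 114)**2 = (-2)**2 = 4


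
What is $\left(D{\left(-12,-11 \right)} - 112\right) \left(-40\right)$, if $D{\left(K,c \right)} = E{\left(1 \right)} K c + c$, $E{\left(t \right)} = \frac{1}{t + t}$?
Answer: $2280$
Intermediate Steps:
$E{\left(t \right)} = \frac{1}{2 t}$
$D{\left(K,c \right)} = c + \frac{K c}{2}$ ($D{\left(K,c \right)} = \frac{1}{2 \cdot 1} K c + c = \frac{1}{2} \cdot 1 K c + c = \frac{K}{2} c + c = \frac{K c}{2} + c = c + \frac{K c}{2}$)
$\left(D{\left(-12,-11 \right)} - 112\right) \left(-40\right) = \left(\frac{1}{2} \left(-11\right) \left(2 - 12\right) - 112\right) \left(-40\right) = \left(\frac{1}{2} \left(-11\right) \left(-10\right) - 112\right) \left(-40\right) = \left(55 - 112\right) \left(-40\right) = \left(-57\right) \left(-40\right) = 2280$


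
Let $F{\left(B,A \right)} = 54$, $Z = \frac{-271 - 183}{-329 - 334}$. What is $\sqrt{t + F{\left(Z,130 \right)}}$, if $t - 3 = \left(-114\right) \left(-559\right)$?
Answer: $3 \sqrt{7087} \approx 252.55$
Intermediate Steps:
$Z = \frac{454}{663}$ ($Z = - \frac{454}{-663} = \left(-454\right) \left(- \frac{1}{663}\right) = \frac{454}{663} \approx 0.68477$)
$t = 63729$ ($t = 3 - -63726 = 3 + 63726 = 63729$)
$\sqrt{t + F{\left(Z,130 \right)}} = \sqrt{63729 + 54} = \sqrt{63783} = 3 \sqrt{7087}$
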